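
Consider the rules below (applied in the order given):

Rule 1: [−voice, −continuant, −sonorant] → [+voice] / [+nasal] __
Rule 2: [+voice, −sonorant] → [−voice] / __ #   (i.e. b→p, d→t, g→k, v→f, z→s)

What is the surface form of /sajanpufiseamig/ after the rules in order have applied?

Rule 1 (post-nasal voicing): /p/ is a voiceless stop immediately after the nasal /n/, so it voices to [b]. /sajanpufiseamig/ → sajanbufiseamig.
Rule 2 (final devoicing): /g/ is a voiced obstruent in word-final position, so it devoices to [k]. /sajanbufiseamig/ → sajanbufiseamik.

sajanbufiseamik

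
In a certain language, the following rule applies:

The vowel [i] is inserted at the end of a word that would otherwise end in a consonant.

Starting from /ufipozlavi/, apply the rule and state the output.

No segment of /ufipozlavi/ meets the structural description of the rule, so the form surfaces unchanged.

ufipozlavi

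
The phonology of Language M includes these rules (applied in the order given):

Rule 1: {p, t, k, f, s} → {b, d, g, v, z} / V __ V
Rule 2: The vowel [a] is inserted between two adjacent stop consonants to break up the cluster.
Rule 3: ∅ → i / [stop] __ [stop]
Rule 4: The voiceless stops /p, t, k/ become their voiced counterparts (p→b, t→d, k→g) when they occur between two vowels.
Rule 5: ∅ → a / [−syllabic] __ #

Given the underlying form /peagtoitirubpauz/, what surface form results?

peagadoidirubabauza

Rule 1 (intervocalic voicing): /t/ is a voiceless obstruent between vowels /i/ and /i/, so it voices to [d]. /peagtoitirubpauz/ → peagtoidirubpauz.
Rule 2 (stop-cluster a-epenthesis): /g/ and /t/ form a stop–stop cluster, so [a] is inserted between them. /b/ and /p/ form a stop–stop cluster, so [a] is inserted between them. /peagtoidirubpauz/ → peagatoidirubapauz.
Rule 3 (stop-cluster i-epenthesis): no segment meets the environment; /peagatoidirubapauz/ is unchanged.
Rule 4 (intervocalic voicing): /t/ is a voiceless stop between vowels /a/ and /o/, so it voices to [d]. /p/ is a voiceless stop between vowels /a/ and /a/, so it voices to [b]. /peagatoidirubapauz/ → peagadoidirubabauz.
Rule 5 (final a-epenthesis): the form ends in the consonant /z/, so [a] is inserted word-finally. /peagadoidirubabauz/ → peagadoidirubabauza.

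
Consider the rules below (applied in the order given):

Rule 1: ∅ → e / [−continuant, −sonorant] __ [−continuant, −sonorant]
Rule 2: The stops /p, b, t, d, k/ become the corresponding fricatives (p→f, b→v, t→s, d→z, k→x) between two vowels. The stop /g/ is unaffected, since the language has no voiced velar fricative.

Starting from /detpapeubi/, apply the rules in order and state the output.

desefafeuvi

Rule 1 (stop-cluster e-epenthesis): /t/ and /p/ form a stop–stop cluster, so [e] is inserted between them. /detpapeubi/ → detepapeubi.
Rule 2 (intervocalic spirantization): /t/ is a stop between vowels /e/ and /e/, so it spirantizes to the fricative [s]. /p/ is a stop between vowels /e/ and /a/, so it spirantizes to the fricative [f]. /p/ is a stop between vowels /a/ and /e/, so it spirantizes to the fricative [f]. /b/ is a stop between vowels /u/ and /i/, so it spirantizes to the fricative [v]. /detepapeubi/ → desefafeuvi.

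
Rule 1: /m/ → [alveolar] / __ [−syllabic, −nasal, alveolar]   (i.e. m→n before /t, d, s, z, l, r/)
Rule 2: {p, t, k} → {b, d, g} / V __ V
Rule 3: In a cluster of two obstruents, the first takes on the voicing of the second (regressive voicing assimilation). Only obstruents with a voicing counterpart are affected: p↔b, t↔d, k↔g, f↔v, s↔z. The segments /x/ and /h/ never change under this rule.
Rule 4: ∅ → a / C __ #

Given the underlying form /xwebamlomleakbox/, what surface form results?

xwebanlonleagboxa

Rule 1 (nasal place assimilation): /m/ precedes the alveolar consonant /l/, so it assimilates in place to [n]. /m/ precedes the alveolar consonant /l/, so it assimilates in place to [n]. /xwebamlomleakbox/ → xwebanlonleakbox.
Rule 2 (intervocalic voicing): no segment meets the environment; /xwebanlonleakbox/ is unchanged.
Rule 3 (regressive voicing assimilation): /k/ precedes the voiced obstruent /b/, so it voices to [g] by assimilation. /xwebanlonleakbox/ → xwebanlonleagbox.
Rule 4 (final a-epenthesis): the form ends in the consonant /x/, so [a] is inserted word-finally. /xwebanlonleagbox/ → xwebanlonleagboxa.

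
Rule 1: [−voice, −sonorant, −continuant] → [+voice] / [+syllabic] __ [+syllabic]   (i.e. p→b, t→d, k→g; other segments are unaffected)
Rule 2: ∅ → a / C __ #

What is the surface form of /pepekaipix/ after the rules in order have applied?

pebegaibixa

Rule 1 (intervocalic voicing): /p/ is a voiceless stop between vowels /e/ and /e/, so it voices to [b]. /k/ is a voiceless stop between vowels /e/ and /a/, so it voices to [g]. /p/ is a voiceless stop between vowels /i/ and /i/, so it voices to [b]. /pepekaipix/ → pebegaibix.
Rule 2 (final a-epenthesis): the form ends in the consonant /x/, so [a] is inserted word-finally. /pebegaibix/ → pebegaibixa.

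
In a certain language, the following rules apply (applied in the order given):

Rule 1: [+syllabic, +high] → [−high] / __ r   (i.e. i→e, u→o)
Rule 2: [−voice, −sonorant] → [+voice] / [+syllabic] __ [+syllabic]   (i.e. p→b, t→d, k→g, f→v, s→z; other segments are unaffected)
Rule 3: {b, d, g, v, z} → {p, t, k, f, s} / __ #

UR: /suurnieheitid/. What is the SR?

Rule 1 (pre-rhotic lowering): /u/ is a high vowel immediately before /r/, so it lowers to [o]. /suurnieheitid/ → suornieheitid.
Rule 2 (intervocalic voicing): /t/ is a voiceless obstruent between vowels /i/ and /i/, so it voices to [d]. /suornieheitid/ → suornieheidid.
Rule 3 (final devoicing): /d/ is a voiced obstruent in word-final position, so it devoices to [t]. /suornieheidid/ → suornieheidit.

suornieheidit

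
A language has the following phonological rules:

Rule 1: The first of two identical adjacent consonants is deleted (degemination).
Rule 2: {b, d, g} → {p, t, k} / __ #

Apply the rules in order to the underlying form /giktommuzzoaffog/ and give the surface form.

giktomuzoafok

Rule 1 (degemination): /mm/ is a geminate; the first /m/ deletes. /zz/ is a geminate; the first /z/ deletes. /ff/ is a geminate; the first /f/ deletes. /giktommuzzoaffog/ → giktomuzoafog.
Rule 2 (final devoicing): /g/ is a voiced stop in word-final position, so it devoices to [k]. /giktomuzoafog/ → giktomuzoafok.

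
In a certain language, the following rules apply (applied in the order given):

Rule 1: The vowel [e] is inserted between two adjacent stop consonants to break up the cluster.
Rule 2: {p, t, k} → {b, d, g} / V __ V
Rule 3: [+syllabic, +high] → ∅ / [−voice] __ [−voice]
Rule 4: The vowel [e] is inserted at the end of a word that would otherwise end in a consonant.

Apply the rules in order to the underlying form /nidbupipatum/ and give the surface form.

nidebubibadume

Rule 1 (stop-cluster e-epenthesis): /d/ and /b/ form a stop–stop cluster, so [e] is inserted between them. /nidbupipatum/ → nidebupipatum.
Rule 2 (intervocalic voicing): /p/ is a voiceless stop between vowels /u/ and /i/, so it voices to [b]. /p/ is a voiceless stop between vowels /i/ and /a/, so it voices to [b]. /t/ is a voiceless stop between vowels /a/ and /u/, so it voices to [d]. /nidebupipatum/ → nidebubibadum.
Rule 3 (high vowel syncope): no segment meets the environment; /nidebubibadum/ is unchanged.
Rule 4 (final e-epenthesis): the form ends in the consonant /m/, so [e] is inserted word-finally. /nidebubibadum/ → nidebubibadume.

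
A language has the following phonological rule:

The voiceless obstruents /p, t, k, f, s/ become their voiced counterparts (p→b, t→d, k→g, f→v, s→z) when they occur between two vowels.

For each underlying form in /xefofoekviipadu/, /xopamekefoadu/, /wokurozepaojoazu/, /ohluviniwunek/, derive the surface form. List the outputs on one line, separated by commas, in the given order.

/xefofoekviipadu/: /f/ is a voiceless obstruent between vowels /e/ and /o/, so it voices to [v]. /f/ is a voiceless obstruent between vowels /o/ and /o/, so it voices to [v]. /p/ is a voiceless obstruent between vowels /i/ and /a/, so it voices to [b]. → [xevovoekviibadu].
/xopamekefoadu/: /p/ is a voiceless obstruent between vowels /o/ and /a/, so it voices to [b]. /k/ is a voiceless obstruent between vowels /e/ and /e/, so it voices to [g]. /f/ is a voiceless obstruent between vowels /e/ and /o/, so it voices to [v]. → [xobamegevoadu].
/wokurozepaojoazu/: /k/ is a voiceless obstruent between vowels /o/ and /u/, so it voices to [g]. /p/ is a voiceless obstruent between vowels /e/ and /a/, so it voices to [b]. → [wogurozebaojoazu].
/ohluviniwunek/: the rule's environment is not met; surfaces unchanged as [ohluviniwunek].

xevovoekviibadu, xobamegevoadu, wogurozebaojoazu, ohluviniwunek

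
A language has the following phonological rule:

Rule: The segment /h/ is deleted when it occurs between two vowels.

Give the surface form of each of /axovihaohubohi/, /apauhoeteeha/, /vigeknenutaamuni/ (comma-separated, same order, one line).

axoviaouboi, apauoeteea, vigeknenutaamuni

/axovihaohubohi/: /h/ occurs between vowels /i/ and /a/, so it deletes. /h/ occurs between vowels /o/ and /u/, so it deletes. /h/ occurs between vowels /o/ and /i/, so it deletes. → [axoviaouboi].
/apauhoeteeha/: /h/ occurs between vowels /u/ and /o/, so it deletes. /h/ occurs between vowels /e/ and /a/, so it deletes. → [apauoeteea].
/vigeknenutaamuni/: the rule's environment is not met; surfaces unchanged as [vigeknenutaamuni].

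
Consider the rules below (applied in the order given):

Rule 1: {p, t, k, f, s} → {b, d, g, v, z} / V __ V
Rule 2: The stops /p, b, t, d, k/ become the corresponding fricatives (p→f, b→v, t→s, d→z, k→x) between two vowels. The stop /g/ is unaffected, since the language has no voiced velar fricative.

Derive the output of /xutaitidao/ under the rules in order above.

xuzaizizao

Rule 1 (intervocalic voicing): /t/ is a voiceless obstruent between vowels /u/ and /a/, so it voices to [d]. /t/ is a voiceless obstruent between vowels /i/ and /i/, so it voices to [d]. /xutaitidao/ → xudaididao.
Rule 2 (intervocalic spirantization): /d/ is a stop between vowels /u/ and /a/, so it spirantizes to the fricative [z]. /d/ is a stop between vowels /i/ and /i/, so it spirantizes to the fricative [z]. /d/ is a stop between vowels /i/ and /a/, so it spirantizes to the fricative [z]. /xudaididao/ → xuzaizizao.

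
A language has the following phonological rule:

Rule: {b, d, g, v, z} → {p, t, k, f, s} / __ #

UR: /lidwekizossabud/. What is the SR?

lidwekizossabut

Scanning /lidwekizossabud/: /d/ at position 3 is not in the conditioning environment; /z/ at position 8 is not in the conditioning environment; /b/ at position 13 is not in the conditioning environment; /d/ is a voiced obstruent in word-final position, so it devoices to [t].
Result: [lidwekizossabut].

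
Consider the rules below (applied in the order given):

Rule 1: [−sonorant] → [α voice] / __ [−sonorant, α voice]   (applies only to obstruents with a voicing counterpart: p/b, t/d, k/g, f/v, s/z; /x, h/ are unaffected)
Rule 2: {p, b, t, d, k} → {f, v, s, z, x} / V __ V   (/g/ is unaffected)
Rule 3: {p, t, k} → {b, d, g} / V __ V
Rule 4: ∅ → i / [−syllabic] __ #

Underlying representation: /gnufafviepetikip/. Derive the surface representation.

Rule 1 (regressive voicing assimilation): /f/ precedes the voiced obstruent /v/, so it voices to [v] by assimilation. /gnufafviepetikip/ → gnufavviepetikip.
Rule 2 (intervocalic spirantization): /p/ is a stop between vowels /e/ and /e/, so it spirantizes to the fricative [f]. /t/ is a stop between vowels /e/ and /i/, so it spirantizes to the fricative [s]. /k/ is a stop between vowels /i/ and /i/, so it spirantizes to the fricative [x]. /gnufavviepetikip/ → gnufavviefesixip.
Rule 3 (intervocalic voicing): no segment meets the environment; /gnufavviefesixip/ is unchanged.
Rule 4 (final i-epenthesis): the form ends in the consonant /p/, so [i] is inserted word-finally. /gnufavviefesixip/ → gnufavviefesixipi.

gnufavviefesixipi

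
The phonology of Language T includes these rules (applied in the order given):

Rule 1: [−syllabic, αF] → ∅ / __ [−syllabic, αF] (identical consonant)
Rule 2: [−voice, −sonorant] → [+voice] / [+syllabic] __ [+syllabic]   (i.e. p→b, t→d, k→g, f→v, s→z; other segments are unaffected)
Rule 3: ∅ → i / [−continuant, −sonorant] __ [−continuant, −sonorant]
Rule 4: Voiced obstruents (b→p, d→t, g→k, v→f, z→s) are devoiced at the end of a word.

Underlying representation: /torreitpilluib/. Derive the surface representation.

Rule 1 (degemination): /rr/ is a geminate; the first /r/ deletes. /ll/ is a geminate; the first /l/ deletes. /torreitpilluib/ → toreitpiluib.
Rule 2 (intervocalic voicing): no segment meets the environment; /toreitpiluib/ is unchanged.
Rule 3 (stop-cluster i-epenthesis): /t/ and /p/ form a stop–stop cluster, so [i] is inserted between them. /toreitpiluib/ → toreitipiluib.
Rule 4 (final devoicing): /b/ is a voiced obstruent in word-final position, so it devoices to [p]. /toreitipiluib/ → toreitipiluip.

toreitipiluip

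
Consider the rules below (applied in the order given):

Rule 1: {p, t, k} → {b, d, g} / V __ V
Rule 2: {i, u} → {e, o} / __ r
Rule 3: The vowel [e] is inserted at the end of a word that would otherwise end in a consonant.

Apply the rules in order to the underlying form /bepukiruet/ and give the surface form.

Rule 1 (intervocalic voicing): /p/ is a voiceless stop between vowels /e/ and /u/, so it voices to [b]. /k/ is a voiceless stop between vowels /u/ and /i/, so it voices to [g]. /bepukiruet/ → bebugiruet.
Rule 2 (pre-rhotic lowering): /i/ is a high vowel immediately before /r/, so it lowers to [e]. /bebugiruet/ → bebugeruet.
Rule 3 (final e-epenthesis): the form ends in the consonant /t/, so [e] is inserted word-finally. /bebugeruet/ → bebugeruete.

bebugeruete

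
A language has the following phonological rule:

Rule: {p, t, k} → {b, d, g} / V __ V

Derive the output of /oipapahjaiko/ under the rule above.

/p/ is a voiceless stop between vowels /i/ and /a/, so it voices to [b].
/p/ is a voiceless stop between vowels /a/ and /a/, so it voices to [b].
/k/ is a voiceless stop between vowels /i/ and /o/, so it voices to [g].
Surface form: [oibabahjaigo].

oibabahjaigo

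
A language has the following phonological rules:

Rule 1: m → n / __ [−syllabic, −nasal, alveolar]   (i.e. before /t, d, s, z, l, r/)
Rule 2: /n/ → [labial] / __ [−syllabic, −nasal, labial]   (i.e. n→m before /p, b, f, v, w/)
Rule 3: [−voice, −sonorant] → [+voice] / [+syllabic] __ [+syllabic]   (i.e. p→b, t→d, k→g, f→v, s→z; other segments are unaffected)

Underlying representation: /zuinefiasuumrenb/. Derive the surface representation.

Rule 1 (nasal place assimilation): /m/ precedes the alveolar consonant /r/, so it assimilates in place to [n]. /zuinefiasuumrenb/ → zuinefiasuunrenb.
Rule 2 (nasal place assimilation): /n/ precedes the labial consonant /b/, so it assimilates in place to [m]. /zuinefiasuunrenb/ → zuinefiasuunremb.
Rule 3 (intervocalic voicing): /f/ is a voiceless obstruent between vowels /e/ and /i/, so it voices to [v]. /s/ is a voiceless obstruent between vowels /a/ and /u/, so it voices to [z]. /zuinefiasuunremb/ → zuineviazuunremb.

zuineviazuunremb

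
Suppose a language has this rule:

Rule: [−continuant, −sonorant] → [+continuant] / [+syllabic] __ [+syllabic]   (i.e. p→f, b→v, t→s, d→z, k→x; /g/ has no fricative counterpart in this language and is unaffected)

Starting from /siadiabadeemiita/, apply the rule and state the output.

/d/ is a stop between vowels /a/ and /i/, so it spirantizes to the fricative [z].
/b/ is a stop between vowels /a/ and /a/, so it spirantizes to the fricative [v].
/d/ is a stop between vowels /a/ and /e/, so it spirantizes to the fricative [z].
/t/ is a stop between vowels /i/ and /a/, so it spirantizes to the fricative [s].
Surface form: [siaziavazeemiisa].

siaziavazeemiisa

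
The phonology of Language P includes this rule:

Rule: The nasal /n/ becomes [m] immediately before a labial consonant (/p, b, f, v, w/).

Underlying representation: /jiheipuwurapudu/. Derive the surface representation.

jiheipuwurapudu

No segment of /jiheipuwurapudu/ meets the structural description of the rule, so the form surfaces unchanged.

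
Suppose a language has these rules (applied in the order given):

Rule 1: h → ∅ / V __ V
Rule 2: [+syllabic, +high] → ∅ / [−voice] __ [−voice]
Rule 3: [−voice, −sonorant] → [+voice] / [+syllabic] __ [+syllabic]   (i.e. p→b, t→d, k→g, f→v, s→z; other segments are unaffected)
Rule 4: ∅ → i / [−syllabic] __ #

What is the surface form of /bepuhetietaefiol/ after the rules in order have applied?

bebuediedaevioli

Rule 1 (intervocalic h-deletion): /h/ occurs between vowels /u/ and /e/, so it deletes. /bepuhetietaefiol/ → bepuetietaefiol.
Rule 2 (high vowel syncope): no segment meets the environment; /bepuetietaefiol/ is unchanged.
Rule 3 (intervocalic voicing): /p/ is a voiceless obstruent between vowels /e/ and /u/, so it voices to [b]. /t/ is a voiceless obstruent between vowels /e/ and /i/, so it voices to [d]. /t/ is a voiceless obstruent between vowels /e/ and /a/, so it voices to [d]. /f/ is a voiceless obstruent between vowels /e/ and /i/, so it voices to [v]. /bepuetietaefiol/ → bebuediedaeviol.
Rule 4 (final i-epenthesis): the form ends in the consonant /l/, so [i] is inserted word-finally. /bebuediedaeviol/ → bebuediedaevioli.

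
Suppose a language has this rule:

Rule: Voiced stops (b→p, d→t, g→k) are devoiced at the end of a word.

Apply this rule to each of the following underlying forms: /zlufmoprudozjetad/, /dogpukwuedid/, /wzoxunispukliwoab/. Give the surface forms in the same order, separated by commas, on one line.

zlufmoprudozjetat, dogpukwuedit, wzoxunispukliwoap

/zlufmoprudozjetad/: /d/ is a voiced stop in word-final position, so it devoices to [t]. → [zlufmoprudozjetat].
/dogpukwuedid/: /d/ is a voiced stop in word-final position, so it devoices to [t]. → [dogpukwuedit].
/wzoxunispukliwoab/: /b/ is a voiced stop in word-final position, so it devoices to [p]. → [wzoxunispukliwoap].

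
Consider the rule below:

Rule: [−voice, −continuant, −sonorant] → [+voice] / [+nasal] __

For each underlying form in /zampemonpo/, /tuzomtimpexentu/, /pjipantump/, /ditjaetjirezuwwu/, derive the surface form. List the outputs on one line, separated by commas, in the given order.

/zampemonpo/: /p/ is a voiceless stop immediately after the nasal /m/, so it voices to [b]. /p/ is a voiceless stop immediately after the nasal /n/, so it voices to [b]. → [zambemonbo].
/tuzomtimpexentu/: /t/ is a voiceless stop immediately after the nasal /m/, so it voices to [d]. /p/ is a voiceless stop immediately after the nasal /m/, so it voices to [b]. /t/ is a voiceless stop immediately after the nasal /n/, so it voices to [d]. → [tuzomdimbexendu].
/pjipantump/: /t/ is a voiceless stop immediately after the nasal /n/, so it voices to [d]. /p/ is a voiceless stop immediately after the nasal /m/, so it voices to [b]. → [pjipandumb].
/ditjaetjirezuwwu/: the rule's environment is not met; surfaces unchanged as [ditjaetjirezuwwu].

zambemonbo, tuzomdimbexendu, pjipandumb, ditjaetjirezuwwu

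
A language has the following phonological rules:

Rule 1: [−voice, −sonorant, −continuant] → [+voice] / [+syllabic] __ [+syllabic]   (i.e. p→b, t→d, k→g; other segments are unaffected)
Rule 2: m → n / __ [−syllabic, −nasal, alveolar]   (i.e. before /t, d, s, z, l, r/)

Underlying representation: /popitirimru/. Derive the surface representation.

pobidirinru

Rule 1 (intervocalic voicing): /p/ is a voiceless stop between vowels /o/ and /i/, so it voices to [b]. /t/ is a voiceless stop between vowels /i/ and /i/, so it voices to [d]. /popitirimru/ → pobidirimru.
Rule 2 (nasal place assimilation): /m/ precedes the alveolar consonant /r/, so it assimilates in place to [n]. /pobidirimru/ → pobidirinru.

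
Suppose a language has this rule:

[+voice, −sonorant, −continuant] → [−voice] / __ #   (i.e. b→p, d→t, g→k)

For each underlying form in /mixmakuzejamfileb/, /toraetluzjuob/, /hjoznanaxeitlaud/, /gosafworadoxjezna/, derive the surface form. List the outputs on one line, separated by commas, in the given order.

mixmakuzejamfilep, toraetluzjuop, hjoznanaxeitlaut, gosafworadoxjezna

/mixmakuzejamfileb/: /b/ is a voiced stop in word-final position, so it devoices to [p]. → [mixmakuzejamfilep].
/toraetluzjuob/: /b/ is a voiced stop in word-final position, so it devoices to [p]. → [toraetluzjuop].
/hjoznanaxeitlaud/: /d/ is a voiced stop in word-final position, so it devoices to [t]. → [hjoznanaxeitlaut].
/gosafworadoxjezna/: the rule's environment is not met; surfaces unchanged as [gosafworadoxjezna].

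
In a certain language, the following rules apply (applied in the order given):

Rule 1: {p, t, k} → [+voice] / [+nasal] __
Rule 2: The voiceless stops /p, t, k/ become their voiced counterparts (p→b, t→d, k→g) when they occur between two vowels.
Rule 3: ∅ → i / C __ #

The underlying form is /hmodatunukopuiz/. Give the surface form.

Rule 1 (post-nasal voicing): no segment meets the environment; /hmodatunukopuiz/ is unchanged.
Rule 2 (intervocalic voicing): /t/ is a voiceless stop between vowels /a/ and /u/, so it voices to [d]. /k/ is a voiceless stop between vowels /u/ and /o/, so it voices to [g]. /p/ is a voiceless stop between vowels /o/ and /u/, so it voices to [b]. /hmodatunukopuiz/ → hmodadunugobuiz.
Rule 3 (final i-epenthesis): the form ends in the consonant /z/, so [i] is inserted word-finally. /hmodadunugobuiz/ → hmodadunugobuizi.

hmodadunugobuizi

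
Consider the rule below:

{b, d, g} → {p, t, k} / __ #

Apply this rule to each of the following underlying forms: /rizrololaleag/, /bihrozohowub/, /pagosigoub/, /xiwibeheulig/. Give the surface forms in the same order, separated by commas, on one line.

rizrololaleak, bihrozohowup, pagosigoup, xiwibeheulik

/rizrololaleag/: /g/ is a voiced stop in word-final position, so it devoices to [k]. → [rizrololaleak].
/bihrozohowub/: /b/ is a voiced stop in word-final position, so it devoices to [p]. → [bihrozohowup].
/pagosigoub/: /b/ is a voiced stop in word-final position, so it devoices to [p]. → [pagosigoup].
/xiwibeheulig/: /g/ is a voiced stop in word-final position, so it devoices to [k]. → [xiwibeheulik].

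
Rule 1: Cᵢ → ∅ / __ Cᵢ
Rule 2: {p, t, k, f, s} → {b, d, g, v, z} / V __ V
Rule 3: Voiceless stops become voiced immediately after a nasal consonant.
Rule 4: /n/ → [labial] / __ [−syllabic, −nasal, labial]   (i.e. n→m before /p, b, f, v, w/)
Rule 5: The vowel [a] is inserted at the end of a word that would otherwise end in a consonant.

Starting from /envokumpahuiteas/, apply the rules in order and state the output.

Rule 1 (degemination): no segment meets the environment; /envokumpahuiteas/ is unchanged.
Rule 2 (intervocalic voicing): /k/ is a voiceless obstruent between vowels /o/ and /u/, so it voices to [g]. /t/ is a voiceless obstruent between vowels /i/ and /e/, so it voices to [d]. /envokumpahuiteas/ → envogumpahuideas.
Rule 3 (post-nasal voicing): /p/ is a voiceless stop immediately after the nasal /m/, so it voices to [b]. /envogumpahuideas/ → envogumbahuideas.
Rule 4 (nasal place assimilation): /n/ precedes the labial consonant /v/, so it assimilates in place to [m]. /envogumbahuideas/ → emvogumbahuideas.
Rule 5 (final a-epenthesis): the form ends in the consonant /s/, so [a] is inserted word-finally. /emvogumbahuideas/ → emvogumbahuideasa.

emvogumbahuideasa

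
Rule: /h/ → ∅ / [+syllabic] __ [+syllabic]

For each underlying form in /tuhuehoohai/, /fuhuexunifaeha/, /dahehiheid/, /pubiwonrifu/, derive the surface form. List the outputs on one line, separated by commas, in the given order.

/tuhuehoohai/: /h/ occurs between vowels /u/ and /u/, so it deletes. /h/ occurs between vowels /e/ and /o/, so it deletes. /h/ occurs between vowels /o/ and /a/, so it deletes. → [tuueooai].
/fuhuexunifaeha/: /h/ occurs between vowels /u/ and /u/, so it deletes. /h/ occurs between vowels /e/ and /a/, so it deletes. → [fuuexunifaea].
/dahehiheid/: /h/ occurs between vowels /a/ and /e/, so it deletes. /h/ occurs between vowels /e/ and /i/, so it deletes. /h/ occurs between vowels /i/ and /e/, so it deletes. → [daeieid].
/pubiwonrifu/: the rule's environment is not met; surfaces unchanged as [pubiwonrifu].

tuueooai, fuuexunifaea, daeieid, pubiwonrifu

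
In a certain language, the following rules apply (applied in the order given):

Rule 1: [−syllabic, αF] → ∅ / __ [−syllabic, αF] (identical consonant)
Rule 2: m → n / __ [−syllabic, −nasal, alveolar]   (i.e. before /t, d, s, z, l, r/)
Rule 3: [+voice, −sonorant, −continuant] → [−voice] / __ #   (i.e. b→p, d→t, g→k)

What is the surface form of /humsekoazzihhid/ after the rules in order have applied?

hunsekoazihit

Rule 1 (degemination): /zz/ is a geminate; the first /z/ deletes. /hh/ is a geminate; the first /h/ deletes. /humsekoazzihhid/ → humsekoazihid.
Rule 2 (nasal place assimilation): /m/ precedes the alveolar consonant /s/, so it assimilates in place to [n]. /humsekoazihid/ → hunsekoazihid.
Rule 3 (final devoicing): /d/ is a voiced stop in word-final position, so it devoices to [t]. /hunsekoazihid/ → hunsekoazihit.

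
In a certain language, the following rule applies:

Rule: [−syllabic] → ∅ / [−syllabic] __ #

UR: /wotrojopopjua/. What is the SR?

No segment of /wotrojopopjua/ meets the structural description of the rule, so the form surfaces unchanged.

wotrojopopjua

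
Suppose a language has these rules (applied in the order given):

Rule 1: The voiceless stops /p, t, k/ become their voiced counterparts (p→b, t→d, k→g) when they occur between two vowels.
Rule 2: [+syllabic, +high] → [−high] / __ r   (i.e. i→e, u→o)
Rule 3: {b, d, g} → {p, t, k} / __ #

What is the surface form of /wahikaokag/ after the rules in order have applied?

Rule 1 (intervocalic voicing): /k/ is a voiceless stop between vowels /i/ and /a/, so it voices to [g]. /k/ is a voiceless stop between vowels /o/ and /a/, so it voices to [g]. /wahikaokag/ → wahigaogag.
Rule 2 (pre-rhotic lowering): no segment meets the environment; /wahigaogag/ is unchanged.
Rule 3 (final devoicing): /g/ is a voiced stop in word-final position, so it devoices to [k]. /wahigaogag/ → wahigaogak.

wahigaogak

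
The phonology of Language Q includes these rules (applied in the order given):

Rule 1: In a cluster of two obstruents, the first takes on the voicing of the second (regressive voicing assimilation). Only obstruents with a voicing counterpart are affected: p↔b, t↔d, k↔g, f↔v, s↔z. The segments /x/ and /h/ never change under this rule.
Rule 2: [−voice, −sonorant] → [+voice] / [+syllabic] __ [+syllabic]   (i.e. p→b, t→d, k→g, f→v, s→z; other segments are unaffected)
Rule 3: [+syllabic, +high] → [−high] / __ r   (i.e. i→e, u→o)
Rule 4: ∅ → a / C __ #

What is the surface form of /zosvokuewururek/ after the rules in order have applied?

Rule 1 (regressive voicing assimilation): /s/ precedes the voiced obstruent /v/, so it voices to [z] by assimilation. /zosvokuewururek/ → zozvokuewururek.
Rule 2 (intervocalic voicing): /k/ is a voiceless obstruent between vowels /o/ and /u/, so it voices to [g]. /zozvokuewururek/ → zozvoguewururek.
Rule 3 (pre-rhotic lowering): /u/ is a high vowel immediately before /r/, so it lowers to [o]. /u/ is a high vowel immediately before /r/, so it lowers to [o]. /zozvoguewururek/ → zozvoguewororek.
Rule 4 (final a-epenthesis): the form ends in the consonant /k/, so [a] is inserted word-finally. /zozvoguewororek/ → zozvoguewororeka.

zozvoguewororeka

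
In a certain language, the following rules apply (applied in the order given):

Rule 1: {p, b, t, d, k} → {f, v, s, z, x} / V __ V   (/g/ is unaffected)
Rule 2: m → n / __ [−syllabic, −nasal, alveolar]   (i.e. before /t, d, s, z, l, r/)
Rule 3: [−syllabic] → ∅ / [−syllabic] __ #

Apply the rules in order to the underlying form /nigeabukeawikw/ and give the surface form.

Rule 1 (intervocalic spirantization): /b/ is a stop between vowels /a/ and /u/, so it spirantizes to the fricative [v]. /k/ is a stop between vowels /u/ and /e/, so it spirantizes to the fricative [x]. /nigeabukeawikw/ → nigeavuxeawikw.
Rule 2 (nasal place assimilation): no segment meets the environment; /nigeavuxeawikw/ is unchanged.
Rule 3 (final cluster simplification): /w/ is the second consonant of a word-final cluster /kw/, so it deletes. /nigeavuxeawikw/ → nigeavuxeawik.

nigeavuxeawik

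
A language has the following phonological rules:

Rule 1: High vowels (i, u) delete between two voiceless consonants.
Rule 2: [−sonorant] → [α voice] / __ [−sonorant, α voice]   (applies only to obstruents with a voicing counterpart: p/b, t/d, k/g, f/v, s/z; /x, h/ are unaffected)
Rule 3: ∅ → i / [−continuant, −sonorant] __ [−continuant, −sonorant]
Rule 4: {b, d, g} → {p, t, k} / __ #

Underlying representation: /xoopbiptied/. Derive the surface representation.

xoobibipitiet

Rule 1 (high vowel syncope): no segment meets the environment; /xoopbiptied/ is unchanged.
Rule 2 (regressive voicing assimilation): /p/ precedes the voiced obstruent /b/, so it voices to [b] by assimilation. /xoopbiptied/ → xoobbiptied.
Rule 3 (stop-cluster i-epenthesis): /b/ and /b/ form a stop–stop cluster, so [i] is inserted between them. /p/ and /t/ form a stop–stop cluster, so [i] is inserted between them. /xoobbiptied/ → xoobibipitied.
Rule 4 (final devoicing): /d/ is a voiced stop in word-final position, so it devoices to [t]. /xoobibipitied/ → xoobibipitiet.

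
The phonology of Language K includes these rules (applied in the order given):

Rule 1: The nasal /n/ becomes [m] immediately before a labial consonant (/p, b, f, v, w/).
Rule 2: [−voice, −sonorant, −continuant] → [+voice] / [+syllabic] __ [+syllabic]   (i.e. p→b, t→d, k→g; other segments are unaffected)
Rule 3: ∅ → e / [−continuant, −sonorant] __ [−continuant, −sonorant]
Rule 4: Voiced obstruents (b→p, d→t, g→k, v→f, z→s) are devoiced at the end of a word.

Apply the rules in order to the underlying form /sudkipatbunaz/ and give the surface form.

Rule 1 (nasal place assimilation): no segment meets the environment; /sudkipatbunaz/ is unchanged.
Rule 2 (intervocalic voicing): /p/ is a voiceless stop between vowels /i/ and /a/, so it voices to [b]. /sudkipatbunaz/ → sudkibatbunaz.
Rule 3 (stop-cluster e-epenthesis): /d/ and /k/ form a stop–stop cluster, so [e] is inserted between them. /t/ and /b/ form a stop–stop cluster, so [e] is inserted between them. /sudkibatbunaz/ → sudekibatebunaz.
Rule 4 (final devoicing): /z/ is a voiced obstruent in word-final position, so it devoices to [s]. /sudekibatebunaz/ → sudekibatebunas.

sudekibatebunas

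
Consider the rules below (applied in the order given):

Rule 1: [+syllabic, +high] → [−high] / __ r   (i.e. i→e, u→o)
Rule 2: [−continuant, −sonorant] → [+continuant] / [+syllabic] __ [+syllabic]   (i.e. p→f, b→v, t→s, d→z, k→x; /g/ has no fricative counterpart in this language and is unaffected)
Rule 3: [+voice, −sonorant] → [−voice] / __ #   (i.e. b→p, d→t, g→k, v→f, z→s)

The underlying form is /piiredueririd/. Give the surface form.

pierezuererit

Rule 1 (pre-rhotic lowering): /i/ is a high vowel immediately before /r/, so it lowers to [e]. /i/ is a high vowel immediately before /r/, so it lowers to [e]. /piiredueririd/ → piereduererid.
Rule 2 (intervocalic spirantization): /d/ is a stop between vowels /e/ and /u/, so it spirantizes to the fricative [z]. /piereduererid/ → pierezuererid.
Rule 3 (final devoicing): /d/ is a voiced obstruent in word-final position, so it devoices to [t]. /pierezuererid/ → pierezuererit.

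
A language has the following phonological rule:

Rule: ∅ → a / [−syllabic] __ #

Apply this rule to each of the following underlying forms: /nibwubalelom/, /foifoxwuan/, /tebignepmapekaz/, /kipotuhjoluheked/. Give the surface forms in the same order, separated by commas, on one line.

nibwubaleloma, foifoxwuana, tebignepmapekaza, kipotuhjoluhekeda

/nibwubalelom/: the form ends in the consonant /m/, so [a] is inserted word-finally. → [nibwubaleloma].
/foifoxwuan/: the form ends in the consonant /n/, so [a] is inserted word-finally. → [foifoxwuana].
/tebignepmapekaz/: the form ends in the consonant /z/, so [a] is inserted word-finally. → [tebignepmapekaza].
/kipotuhjoluheked/: the form ends in the consonant /d/, so [a] is inserted word-finally. → [kipotuhjoluhekeda].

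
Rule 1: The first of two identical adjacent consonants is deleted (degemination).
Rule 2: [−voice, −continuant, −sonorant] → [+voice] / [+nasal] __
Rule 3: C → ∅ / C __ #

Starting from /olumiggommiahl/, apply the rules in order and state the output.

olumigomiah

Rule 1 (degemination): /gg/ is a geminate; the first /g/ deletes. /mm/ is a geminate; the first /m/ deletes. /olumiggommiahl/ → olumigomiahl.
Rule 2 (post-nasal voicing): no segment meets the environment; /olumigomiahl/ is unchanged.
Rule 3 (final cluster simplification): /l/ is the second consonant of a word-final cluster /hl/, so it deletes. /olumigomiahl/ → olumigomiah.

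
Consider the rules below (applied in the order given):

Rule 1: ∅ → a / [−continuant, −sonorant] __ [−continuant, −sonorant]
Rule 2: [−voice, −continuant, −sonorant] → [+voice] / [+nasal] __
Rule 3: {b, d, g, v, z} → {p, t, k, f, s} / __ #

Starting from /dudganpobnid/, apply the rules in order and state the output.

dudaganbobnit

Rule 1 (stop-cluster a-epenthesis): /d/ and /g/ form a stop–stop cluster, so [a] is inserted between them. /dudganpobnid/ → dudaganpobnid.
Rule 2 (post-nasal voicing): /p/ is a voiceless stop immediately after the nasal /n/, so it voices to [b]. /dudaganpobnid/ → dudaganbobnid.
Rule 3 (final devoicing): /d/ is a voiced obstruent in word-final position, so it devoices to [t]. /dudaganbobnid/ → dudaganbobnit.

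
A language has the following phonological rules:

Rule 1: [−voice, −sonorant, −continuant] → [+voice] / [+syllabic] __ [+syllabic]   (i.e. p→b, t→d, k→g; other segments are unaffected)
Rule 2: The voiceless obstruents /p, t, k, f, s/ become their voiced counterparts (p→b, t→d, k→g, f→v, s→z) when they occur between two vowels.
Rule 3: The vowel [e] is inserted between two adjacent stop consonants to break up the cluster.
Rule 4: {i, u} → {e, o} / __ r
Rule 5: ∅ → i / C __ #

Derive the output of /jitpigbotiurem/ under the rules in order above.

jitepigebodioremi

Rule 1 (intervocalic voicing): /t/ is a voiceless stop between vowels /o/ and /i/, so it voices to [d]. /jitpigbotiurem/ → jitpigbodiurem.
Rule 2 (intervocalic voicing): no segment meets the environment; /jitpigbodiurem/ is unchanged.
Rule 3 (stop-cluster e-epenthesis): /t/ and /p/ form a stop–stop cluster, so [e] is inserted between them. /g/ and /b/ form a stop–stop cluster, so [e] is inserted between them. /jitpigbodiurem/ → jitepigebodiurem.
Rule 4 (pre-rhotic lowering): /u/ is a high vowel immediately before /r/, so it lowers to [o]. /jitepigebodiurem/ → jitepigebodiorem.
Rule 5 (final i-epenthesis): the form ends in the consonant /m/, so [i] is inserted word-finally. /jitepigebodiorem/ → jitepigebodioremi.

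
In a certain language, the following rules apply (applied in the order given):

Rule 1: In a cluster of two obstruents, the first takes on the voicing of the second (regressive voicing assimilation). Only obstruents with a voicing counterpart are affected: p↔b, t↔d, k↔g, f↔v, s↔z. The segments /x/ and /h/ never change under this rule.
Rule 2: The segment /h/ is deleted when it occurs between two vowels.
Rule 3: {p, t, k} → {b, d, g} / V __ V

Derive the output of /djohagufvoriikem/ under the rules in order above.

djoaguvvoriigem

Rule 1 (regressive voicing assimilation): /f/ precedes the voiced obstruent /v/, so it voices to [v] by assimilation. /djohagufvoriikem/ → djohaguvvoriikem.
Rule 2 (intervocalic h-deletion): /h/ occurs between vowels /o/ and /a/, so it deletes. /djohaguvvoriikem/ → djoaguvvoriikem.
Rule 3 (intervocalic voicing): /k/ is a voiceless stop between vowels /i/ and /e/, so it voices to [g]. /djoaguvvoriikem/ → djoaguvvoriigem.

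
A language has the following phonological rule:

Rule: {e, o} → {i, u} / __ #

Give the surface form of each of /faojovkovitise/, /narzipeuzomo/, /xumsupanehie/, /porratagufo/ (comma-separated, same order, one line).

/faojovkovitise/: /e/ is a mid vowel in word-final position, so it raises to [i]. → [faojovkovitisi].
/narzipeuzomo/: /o/ is a mid vowel in word-final position, so it raises to [u]. → [narzipeuzomu].
/xumsupanehie/: /e/ is a mid vowel in word-final position, so it raises to [i]. → [xumsupanehii].
/porratagufo/: /o/ is a mid vowel in word-final position, so it raises to [u]. → [porratagufu].

faojovkovitisi, narzipeuzomu, xumsupanehii, porratagufu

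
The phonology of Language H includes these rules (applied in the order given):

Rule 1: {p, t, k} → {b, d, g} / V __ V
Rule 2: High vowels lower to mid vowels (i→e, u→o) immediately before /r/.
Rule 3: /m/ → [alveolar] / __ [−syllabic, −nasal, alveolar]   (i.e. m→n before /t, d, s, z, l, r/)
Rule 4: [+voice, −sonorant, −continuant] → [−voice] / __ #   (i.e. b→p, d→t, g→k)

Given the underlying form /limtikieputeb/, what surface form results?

lintigiebudep

Rule 1 (intervocalic voicing): /k/ is a voiceless stop between vowels /i/ and /i/, so it voices to [g]. /p/ is a voiceless stop between vowels /e/ and /u/, so it voices to [b]. /t/ is a voiceless stop between vowels /u/ and /e/, so it voices to [d]. /limtikieputeb/ → limtigiebudeb.
Rule 2 (pre-rhotic lowering): no segment meets the environment; /limtigiebudeb/ is unchanged.
Rule 3 (nasal place assimilation): /m/ precedes the alveolar consonant /t/, so it assimilates in place to [n]. /limtigiebudeb/ → lintigiebudeb.
Rule 4 (final devoicing): /b/ is a voiced stop in word-final position, so it devoices to [p]. /lintigiebudeb/ → lintigiebudep.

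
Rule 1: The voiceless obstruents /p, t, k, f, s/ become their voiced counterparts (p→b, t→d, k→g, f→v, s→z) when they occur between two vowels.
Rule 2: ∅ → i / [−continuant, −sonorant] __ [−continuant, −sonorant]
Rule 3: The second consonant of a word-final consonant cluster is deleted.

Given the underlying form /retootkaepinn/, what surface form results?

Rule 1 (intervocalic voicing): /t/ is a voiceless obstruent between vowels /e/ and /o/, so it voices to [d]. /p/ is a voiceless obstruent between vowels /e/ and /i/, so it voices to [b]. /retootkaepinn/ → redootkaebinn.
Rule 2 (stop-cluster i-epenthesis): /t/ and /k/ form a stop–stop cluster, so [i] is inserted between them. /redootkaebinn/ → redootikaebinn.
Rule 3 (final cluster simplification): /n/ is the second consonant of a word-final cluster /nn/, so it deletes. /redootikaebinn/ → redootikaebin.

redootikaebin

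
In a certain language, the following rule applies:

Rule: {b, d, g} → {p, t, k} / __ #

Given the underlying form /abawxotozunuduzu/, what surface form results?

No segment of /abawxotozunuduzu/ meets the structural description of the rule, so the form surfaces unchanged.

abawxotozunuduzu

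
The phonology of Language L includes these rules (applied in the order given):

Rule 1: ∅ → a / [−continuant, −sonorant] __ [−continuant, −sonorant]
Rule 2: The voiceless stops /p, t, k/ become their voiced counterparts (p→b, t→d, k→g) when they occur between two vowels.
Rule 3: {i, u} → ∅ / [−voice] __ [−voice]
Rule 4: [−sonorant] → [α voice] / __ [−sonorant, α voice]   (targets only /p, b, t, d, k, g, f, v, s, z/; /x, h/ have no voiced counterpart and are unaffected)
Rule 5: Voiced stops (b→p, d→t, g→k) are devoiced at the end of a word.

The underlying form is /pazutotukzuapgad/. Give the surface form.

Rule 1 (stop-cluster a-epenthesis): /p/ and /g/ form a stop–stop cluster, so [a] is inserted between them. /pazutotukzuapgad/ → pazutotukzuapagad.
Rule 2 (intervocalic voicing): /t/ is a voiceless stop between vowels /u/ and /o/, so it voices to [d]. /t/ is a voiceless stop between vowels /o/ and /u/, so it voices to [d]. /p/ is a voiceless stop between vowels /a/ and /a/, so it voices to [b]. /pazutotukzuapagad/ → pazudodukzuabagad.
Rule 3 (high vowel syncope): no segment meets the environment; /pazudodukzuabagad/ is unchanged.
Rule 4 (regressive voicing assimilation): /k/ precedes the voiced obstruent /z/, so it voices to [g] by assimilation. /pazudodukzuabagad/ → pazudodugzuabagad.
Rule 5 (final devoicing): /d/ is a voiced stop in word-final position, so it devoices to [t]. /pazudodugzuabagad/ → pazudodugzuabagat.

pazudodugzuabagat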